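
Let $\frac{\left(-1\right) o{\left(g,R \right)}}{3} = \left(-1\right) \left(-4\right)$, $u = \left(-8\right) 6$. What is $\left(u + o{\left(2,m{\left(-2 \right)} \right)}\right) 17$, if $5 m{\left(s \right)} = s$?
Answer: $-1020$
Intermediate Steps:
$u = -48$
$m{\left(s \right)} = \frac{s}{5}$
$o{\left(g,R \right)} = -12$ ($o{\left(g,R \right)} = - 3 \left(\left(-1\right) \left(-4\right)\right) = \left(-3\right) 4 = -12$)
$\left(u + o{\left(2,m{\left(-2 \right)} \right)}\right) 17 = \left(-48 - 12\right) 17 = \left(-60\right) 17 = -1020$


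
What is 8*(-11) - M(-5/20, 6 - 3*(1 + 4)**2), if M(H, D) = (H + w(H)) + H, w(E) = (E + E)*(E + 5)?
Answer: -681/8 ≈ -85.125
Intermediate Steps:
w(E) = 2*E*(5 + E) (w(E) = (2*E)*(5 + E) = 2*E*(5 + E))
M(H, D) = 2*H + 2*H*(5 + H) (M(H, D) = (H + 2*H*(5 + H)) + H = 2*H + 2*H*(5 + H))
8*(-11) - M(-5/20, 6 - 3*(1 + 4)**2) = 8*(-11) - 2*(-5/20)*(6 - 5/20) = -88 - 2*(-5*1/20)*(6 - 5*1/20) = -88 - 2*(-1)*(6 - 1/4)/4 = -88 - 2*(-1)*23/(4*4) = -88 - 1*(-23/8) = -88 + 23/8 = -681/8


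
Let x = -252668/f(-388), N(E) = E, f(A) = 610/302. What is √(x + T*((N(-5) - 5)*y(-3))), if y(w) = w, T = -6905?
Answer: I*√30906753490/305 ≈ 576.4*I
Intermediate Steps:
f(A) = 305/151 (f(A) = 610*(1/302) = 305/151)
x = -38152868/305 (x = -252668/305/151 = -252668*151/305 = -38152868/305 ≈ -1.2509e+5)
√(x + T*((N(-5) - 5)*y(-3))) = √(-38152868/305 - 6905*(-5 - 5)*(-3)) = √(-38152868/305 - (-69050)*(-3)) = √(-38152868/305 - 6905*30) = √(-38152868/305 - 207150) = √(-101333618/305) = I*√30906753490/305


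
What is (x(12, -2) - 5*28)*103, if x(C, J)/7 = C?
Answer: -5768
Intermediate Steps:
x(C, J) = 7*C
(x(12, -2) - 5*28)*103 = (7*12 - 5*28)*103 = (84 - 140)*103 = -56*103 = -5768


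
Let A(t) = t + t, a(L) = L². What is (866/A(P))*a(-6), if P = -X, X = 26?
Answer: -7794/13 ≈ -599.54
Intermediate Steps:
P = -26 (P = -1*26 = -26)
A(t) = 2*t
(866/A(P))*a(-6) = (866/((2*(-26))))*(-6)² = (866/(-52))*36 = (866*(-1/52))*36 = -433/26*36 = -7794/13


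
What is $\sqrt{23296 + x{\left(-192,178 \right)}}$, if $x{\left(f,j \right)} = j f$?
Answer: $8 i \sqrt{170} \approx 104.31 i$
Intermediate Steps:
$x{\left(f,j \right)} = f j$
$\sqrt{23296 + x{\left(-192,178 \right)}} = \sqrt{23296 - 34176} = \sqrt{-10880} = 8 i \sqrt{170}$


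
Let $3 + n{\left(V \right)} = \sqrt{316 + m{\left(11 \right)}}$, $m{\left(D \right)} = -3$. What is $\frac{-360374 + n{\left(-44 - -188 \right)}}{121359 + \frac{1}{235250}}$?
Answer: $- \frac{84778689250}{28549704751} + \frac{235250 \sqrt{313}}{28549704751} \approx -2.9694$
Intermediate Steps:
$n{\left(V \right)} = -3 + \sqrt{313}$ ($n{\left(V \right)} = -3 + \sqrt{316 - 3} = -3 + \sqrt{313}$)
$\frac{-360374 + n{\left(-44 - -188 \right)}}{121359 + \frac{1}{235250}} = \frac{-360374 - \left(3 - \sqrt{313}\right)}{121359 + \frac{1}{235250}} = \frac{-360377 + \sqrt{313}}{121359 + \frac{1}{235250}} = \frac{-360377 + \sqrt{313}}{\frac{28549704751}{235250}} = \left(-360377 + \sqrt{313}\right) \frac{235250}{28549704751} = - \frac{84778689250}{28549704751} + \frac{235250 \sqrt{313}}{28549704751}$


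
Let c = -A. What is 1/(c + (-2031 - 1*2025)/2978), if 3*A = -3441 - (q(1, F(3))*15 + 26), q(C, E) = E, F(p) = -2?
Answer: 4467/5111609 ≈ 0.00087389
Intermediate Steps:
A = -3437/3 (A = (-3441 - (-2*15 + 26))/3 = (-3441 - (-30 + 26))/3 = (-3441 - 1*(-4))/3 = (-3441 + 4)/3 = (⅓)*(-3437) = -3437/3 ≈ -1145.7)
c = 3437/3 (c = -1*(-3437/3) = 3437/3 ≈ 1145.7)
1/(c + (-2031 - 1*2025)/2978) = 1/(3437/3 + (-2031 - 1*2025)/2978) = 1/(3437/3 + (-2031 - 2025)*(1/2978)) = 1/(3437/3 - 4056*1/2978) = 1/(3437/3 - 2028/1489) = 1/(5111609/4467) = 4467/5111609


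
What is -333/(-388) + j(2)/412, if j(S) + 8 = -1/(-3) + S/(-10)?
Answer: 503039/599460 ≈ 0.83915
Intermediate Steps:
j(S) = -23/3 - S/10 (j(S) = -8 + (-1/(-3) + S/(-10)) = -8 + (-1*(-⅓) + S*(-⅒)) = -8 + (⅓ - S/10) = -23/3 - S/10)
-333/(-388) + j(2)/412 = -333/(-388) + (-23/3 - ⅒*2)/412 = -333*(-1/388) + (-23/3 - ⅕)*(1/412) = 333/388 - 118/15*1/412 = 333/388 - 59/3090 = 503039/599460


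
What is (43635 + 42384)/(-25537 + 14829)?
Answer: -86019/10708 ≈ -8.0332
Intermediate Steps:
(43635 + 42384)/(-25537 + 14829) = 86019/(-10708) = 86019*(-1/10708) = -86019/10708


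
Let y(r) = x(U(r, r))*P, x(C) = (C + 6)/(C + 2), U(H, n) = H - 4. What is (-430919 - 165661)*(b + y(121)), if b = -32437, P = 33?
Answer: 2300379071520/119 ≈ 1.9331e+10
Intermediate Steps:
U(H, n) = -4 + H
x(C) = (6 + C)/(2 + C)
y(r) = 33*(2 + r)/(-2 + r) (y(r) = ((6 + (-4 + r))/(2 + (-4 + r)))*33 = ((2 + r)/(-2 + r))*33 = 33*(2 + r)/(-2 + r))
(-430919 - 165661)*(b + y(121)) = (-430919 - 165661)*(-32437 + 33*(2 + 121)/(-2 + 121)) = -596580*(-32437 + 33*123/119) = -596580*(-32437 + 33*(1/119)*123) = -596580*(-32437 + 4059/119) = -596580*(-3855944/119) = 2300379071520/119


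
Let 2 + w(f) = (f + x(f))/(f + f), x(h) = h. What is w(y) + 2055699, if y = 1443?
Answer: 2055698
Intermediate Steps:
w(f) = -1 (w(f) = -2 + (f + f)/(f + f) = -2 + (2*f)/((2*f)) = -2 + (2*f)*(1/(2*f)) = -2 + 1 = -1)
w(y) + 2055699 = -1 + 2055699 = 2055698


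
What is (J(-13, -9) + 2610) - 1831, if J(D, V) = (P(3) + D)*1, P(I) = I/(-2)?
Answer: 1529/2 ≈ 764.50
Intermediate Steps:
P(I) = -I/2 (P(I) = I*(-½) = -I/2)
J(D, V) = -3/2 + D (J(D, V) = (-½*3 + D)*1 = (-3/2 + D)*1 = -3/2 + D)
(J(-13, -9) + 2610) - 1831 = ((-3/2 - 13) + 2610) - 1831 = (-29/2 + 2610) - 1831 = 5191/2 - 1831 = 1529/2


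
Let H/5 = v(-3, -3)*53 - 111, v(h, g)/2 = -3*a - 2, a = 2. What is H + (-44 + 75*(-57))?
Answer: -9114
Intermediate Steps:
v(h, g) = -16 (v(h, g) = 2*(-3*2 - 2) = 2*(-6 - 2) = 2*(-8) = -16)
H = -4795 (H = 5*(-16*53 - 111) = 5*(-848 - 111) = 5*(-959) = -4795)
H + (-44 + 75*(-57)) = -4795 + (-44 + 75*(-57)) = -4795 + (-44 - 4275) = -4795 - 4319 = -9114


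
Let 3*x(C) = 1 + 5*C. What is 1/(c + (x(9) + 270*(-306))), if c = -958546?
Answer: -3/3123452 ≈ -9.6048e-7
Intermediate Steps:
x(C) = ⅓ + 5*C/3 (x(C) = (1 + 5*C)/3 = ⅓ + 5*C/3)
1/(c + (x(9) + 270*(-306))) = 1/(-958546 + ((⅓ + (5/3)*9) + 270*(-306))) = 1/(-958546 + ((⅓ + 15) - 82620)) = 1/(-958546 + (46/3 - 82620)) = 1/(-958546 - 247814/3) = 1/(-3123452/3) = -3/3123452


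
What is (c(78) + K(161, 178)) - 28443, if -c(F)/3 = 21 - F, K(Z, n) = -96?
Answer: -28368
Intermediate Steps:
c(F) = -63 + 3*F (c(F) = -3*(21 - F) = -63 + 3*F)
(c(78) + K(161, 178)) - 28443 = ((-63 + 3*78) - 96) - 28443 = ((-63 + 234) - 96) - 28443 = (171 - 96) - 28443 = 75 - 28443 = -28368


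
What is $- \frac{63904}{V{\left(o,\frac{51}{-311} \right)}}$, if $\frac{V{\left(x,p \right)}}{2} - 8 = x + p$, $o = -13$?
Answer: $\frac{4968536}{803} \approx 6187.5$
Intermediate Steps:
$V{\left(x,p \right)} = 16 + 2 p + 2 x$ ($V{\left(x,p \right)} = 16 + 2 \left(x + p\right) = 16 + 2 \left(p + x\right) = 16 + \left(2 p + 2 x\right) = 16 + 2 p + 2 x$)
$- \frac{63904}{V{\left(o,\frac{51}{-311} \right)}} = - \frac{63904}{16 + 2 \frac{51}{-311} + 2 \left(-13\right)} = - \frac{63904}{16 + 2 \cdot 51 \left(- \frac{1}{311}\right) - 26} = - \frac{63904}{16 + 2 \left(- \frac{51}{311}\right) - 26} = - \frac{63904}{16 - \frac{102}{311} - 26} = - \frac{63904}{- \frac{3212}{311}} = \left(-63904\right) \left(- \frac{311}{3212}\right) = \frac{4968536}{803}$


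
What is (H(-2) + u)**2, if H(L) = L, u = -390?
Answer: 153664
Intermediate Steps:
(H(-2) + u)**2 = (-2 - 390)**2 = (-392)**2 = 153664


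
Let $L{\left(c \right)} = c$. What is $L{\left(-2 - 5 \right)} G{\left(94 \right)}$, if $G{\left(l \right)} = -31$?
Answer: $217$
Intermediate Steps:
$L{\left(-2 - 5 \right)} G{\left(94 \right)} = \left(-2 - 5\right) \left(-31\right) = \left(-7\right) \left(-31\right) = 217$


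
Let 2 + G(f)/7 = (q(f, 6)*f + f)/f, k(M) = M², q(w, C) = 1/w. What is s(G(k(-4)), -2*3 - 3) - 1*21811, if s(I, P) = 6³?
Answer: -21595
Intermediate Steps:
G(f) = -14 + 7*(1 + f)/f (G(f) = -14 + 7*((f/f + f)/f) = -14 + 7*((1 + f)/f) = -14 + 7*(1 + f)/f)
s(I, P) = 216
s(G(k(-4)), -2*3 - 3) - 1*21811 = 216 - 1*21811 = 216 - 21811 = -21595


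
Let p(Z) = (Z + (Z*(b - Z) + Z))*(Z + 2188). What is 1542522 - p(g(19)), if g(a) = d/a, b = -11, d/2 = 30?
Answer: 11157177918/6859 ≈ 1.6266e+6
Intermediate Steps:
d = 60 (d = 2*30 = 60)
g(a) = 60/a
p(Z) = (2188 + Z)*(2*Z + Z*(-11 - Z)) (p(Z) = (Z + (Z*(-11 - Z) + Z))*(Z + 2188) = (Z + (Z + Z*(-11 - Z)))*(2188 + Z) = (2*Z + Z*(-11 - Z))*(2188 + Z) = (2188 + Z)*(2*Z + Z*(-11 - Z)))
1542522 - p(g(19)) = 1542522 - (-1)*60/19*(19692 + (60/19)² + 2197*(60/19)) = 1542522 - (-1)*60*(1/19)*(19692 + (60*(1/19))² + 2197*(60*(1/19))) = 1542522 - (-1)*60*(19692 + (60/19)² + 2197*(60/19))/19 = 1542522 - (-1)*60*(19692 + 3600/361 + 131820/19)/19 = 1542522 - (-1)*60*9616992/(19*361) = 1542522 - 1*(-577019520/6859) = 1542522 + 577019520/6859 = 11157177918/6859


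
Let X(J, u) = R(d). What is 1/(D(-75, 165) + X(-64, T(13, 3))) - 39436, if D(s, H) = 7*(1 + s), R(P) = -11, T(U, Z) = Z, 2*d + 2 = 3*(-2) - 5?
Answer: -20861645/529 ≈ -39436.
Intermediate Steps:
d = -13/2 (d = -1 + (3*(-2) - 5)/2 = -1 + (-6 - 5)/2 = -1 + (½)*(-11) = -1 - 11/2 = -13/2 ≈ -6.5000)
D(s, H) = 7 + 7*s
X(J, u) = -11
1/(D(-75, 165) + X(-64, T(13, 3))) - 39436 = 1/((7 + 7*(-75)) - 11) - 39436 = 1/((7 - 525) - 11) - 39436 = 1/(-518 - 11) - 39436 = 1/(-529) - 39436 = -1/529 - 39436 = -20861645/529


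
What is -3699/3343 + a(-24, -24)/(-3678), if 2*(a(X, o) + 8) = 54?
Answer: -13668439/12295554 ≈ -1.1117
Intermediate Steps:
a(X, o) = 19 (a(X, o) = -8 + (½)*54 = -8 + 27 = 19)
-3699/3343 + a(-24, -24)/(-3678) = -3699/3343 + 19/(-3678) = -3699*1/3343 + 19*(-1/3678) = -3699/3343 - 19/3678 = -13668439/12295554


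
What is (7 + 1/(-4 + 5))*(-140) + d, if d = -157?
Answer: -1277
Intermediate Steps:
(7 + 1/(-4 + 5))*(-140) + d = (7 + 1/(-4 + 5))*(-140) - 157 = (7 + 1/1)*(-140) - 157 = (7 + 1*1)*(-140) - 157 = (7 + 1)*(-140) - 157 = 8*(-140) - 157 = -1120 - 157 = -1277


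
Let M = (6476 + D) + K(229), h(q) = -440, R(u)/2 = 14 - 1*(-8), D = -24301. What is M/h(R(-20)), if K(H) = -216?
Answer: 18041/440 ≈ 41.002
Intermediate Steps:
R(u) = 44 (R(u) = 2*(14 - 1*(-8)) = 2*(14 + 8) = 2*22 = 44)
M = -18041 (M = (6476 - 24301) - 216 = -17825 - 216 = -18041)
M/h(R(-20)) = -18041/(-440) = -18041*(-1/440) = 18041/440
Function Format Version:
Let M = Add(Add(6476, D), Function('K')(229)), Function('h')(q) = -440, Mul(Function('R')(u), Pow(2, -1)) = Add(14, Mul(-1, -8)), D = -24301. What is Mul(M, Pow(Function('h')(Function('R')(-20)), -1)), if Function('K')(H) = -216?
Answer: Rational(18041, 440) ≈ 41.002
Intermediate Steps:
Function('R')(u) = 44 (Function('R')(u) = Mul(2, Add(14, Mul(-1, -8))) = Mul(2, Add(14, 8)) = Mul(2, 22) = 44)
M = -18041 (M = Add(Add(6476, -24301), -216) = Add(-17825, -216) = -18041)
Mul(M, Pow(Function('h')(Function('R')(-20)), -1)) = Mul(-18041, Pow(-440, -1)) = Mul(-18041, Rational(-1, 440)) = Rational(18041, 440)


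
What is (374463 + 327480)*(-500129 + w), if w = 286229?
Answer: -150145607700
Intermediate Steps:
(374463 + 327480)*(-500129 + w) = (374463 + 327480)*(-500129 + 286229) = 701943*(-213900) = -150145607700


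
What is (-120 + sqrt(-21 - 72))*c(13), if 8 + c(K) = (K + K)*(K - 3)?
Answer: -30240 + 252*I*sqrt(93) ≈ -30240.0 + 2430.2*I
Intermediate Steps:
c(K) = -8 + 2*K*(-3 + K) (c(K) = -8 + (K + K)*(K - 3) = -8 + (2*K)*(-3 + K) = -8 + 2*K*(-3 + K))
(-120 + sqrt(-21 - 72))*c(13) = (-120 + sqrt(-21 - 72))*(-8 - 6*13 + 2*13**2) = (-120 + sqrt(-93))*(-8 - 78 + 2*169) = (-120 + I*sqrt(93))*(-8 - 78 + 338) = (-120 + I*sqrt(93))*252 = -30240 + 252*I*sqrt(93)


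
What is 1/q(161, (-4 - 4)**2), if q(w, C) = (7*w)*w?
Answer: 1/181447 ≈ 5.5113e-6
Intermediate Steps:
q(w, C) = 7*w**2
1/q(161, (-4 - 4)**2) = 1/(7*161**2) = 1/(7*25921) = 1/181447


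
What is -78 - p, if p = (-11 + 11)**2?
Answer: -78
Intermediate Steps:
p = 0 (p = 0**2 = 0)
-78 - p = -78 - 1*0 = -78 + 0 = -78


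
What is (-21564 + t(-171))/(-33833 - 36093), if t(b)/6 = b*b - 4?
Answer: -76929/34963 ≈ -2.2003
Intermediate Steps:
t(b) = -24 + 6*b**2 (t(b) = 6*(b*b - 4) = 6*(b**2 - 4) = 6*(-4 + b**2) = -24 + 6*b**2)
(-21564 + t(-171))/(-33833 - 36093) = (-21564 + (-24 + 6*(-171)**2))/(-33833 - 36093) = (-21564 + (-24 + 6*29241))/(-69926) = (-21564 + (-24 + 175446))*(-1/69926) = (-21564 + 175422)*(-1/69926) = 153858*(-1/69926) = -76929/34963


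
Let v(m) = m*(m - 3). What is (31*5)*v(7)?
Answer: 4340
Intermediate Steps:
v(m) = m*(-3 + m)
(31*5)*v(7) = (31*5)*(7*(-3 + 7)) = 155*(7*4) = 155*28 = 4340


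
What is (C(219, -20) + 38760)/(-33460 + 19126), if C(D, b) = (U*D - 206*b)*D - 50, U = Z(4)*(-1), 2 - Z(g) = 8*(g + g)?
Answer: -1957286/7167 ≈ -273.10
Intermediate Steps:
Z(g) = 2 - 16*g (Z(g) = 2 - 8*(g + g) = 2 - 8*2*g = 2 - 16*g)
U = 62 (U = (2 - 16*4)*(-1) = (2 - 64)*(-1) = -62*(-1) = 62)
C(D, b) = -50 + D*(-206*b + 62*D) (C(D, b) = (62*D - 206*b)*D - 50 = (-206*b + 62*D)*D - 50 = D*(-206*b + 62*D) - 50 = -50 + D*(-206*b + 62*D))
(C(219, -20) + 38760)/(-33460 + 19126) = ((-50 + 62*219**2 - 206*219*(-20)) + 38760)/(-33460 + 19126) = ((-50 + 62*47961 + 902280) + 38760)/(-14334) = ((-50 + 2973582 + 902280) + 38760)*(-1/14334) = (3875812 + 38760)*(-1/14334) = 3914572*(-1/14334) = -1957286/7167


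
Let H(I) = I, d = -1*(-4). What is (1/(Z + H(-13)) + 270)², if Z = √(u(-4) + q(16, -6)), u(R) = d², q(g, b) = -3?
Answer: 68192287/936 - 3239*√13/936 ≈ 72843.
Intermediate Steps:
d = 4
u(R) = 16 (u(R) = 4² = 16)
Z = √13 (Z = √(16 - 3) = √13 ≈ 3.6056)
(1/(Z + H(-13)) + 270)² = (1/(√13 - 13) + 270)² = (1/(-13 + √13) + 270)² = (270 + 1/(-13 + √13))²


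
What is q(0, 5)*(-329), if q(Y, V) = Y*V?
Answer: 0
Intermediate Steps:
q(Y, V) = V*Y
q(0, 5)*(-329) = (5*0)*(-329) = 0*(-329) = 0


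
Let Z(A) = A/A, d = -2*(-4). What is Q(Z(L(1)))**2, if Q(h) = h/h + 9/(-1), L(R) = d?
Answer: 64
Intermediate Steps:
d = 8
L(R) = 8
Z(A) = 1
Q(h) = -8 (Q(h) = 1 + 9*(-1) = 1 - 9 = -8)
Q(Z(L(1)))**2 = (-8)**2 = 64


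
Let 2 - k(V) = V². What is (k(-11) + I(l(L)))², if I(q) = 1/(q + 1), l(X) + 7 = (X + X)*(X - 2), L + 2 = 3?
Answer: 908209/64 ≈ 14191.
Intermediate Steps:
L = 1 (L = -2 + 3 = 1)
l(X) = -7 + 2*X*(-2 + X) (l(X) = -7 + (X + X)*(X - 2) = -7 + (2*X)*(-2 + X) = -7 + 2*X*(-2 + X))
k(V) = 2 - V²
I(q) = 1/(1 + q)
(k(-11) + I(l(L)))² = ((2 - 1*(-11)²) + 1/(1 + (-7 - 4*1 + 2*1²)))² = ((2 - 1*121) + 1/(1 + (-7 - 4 + 2*1)))² = ((2 - 121) + 1/(1 + (-7 - 4 + 2)))² = (-119 + 1/(1 - 9))² = (-119 + 1/(-8))² = (-119 - ⅛)² = (-953/8)² = 908209/64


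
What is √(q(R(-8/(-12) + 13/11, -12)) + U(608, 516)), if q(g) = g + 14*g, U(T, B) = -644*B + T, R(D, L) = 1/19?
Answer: I*√119741971/19 ≈ 575.93*I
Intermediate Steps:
R(D, L) = 1/19
U(T, B) = T - 644*B
q(g) = 15*g
√(q(R(-8/(-12) + 13/11, -12)) + U(608, 516)) = √(15*(1/19) + (608 - 644*516)) = √(15/19 + (608 - 332304)) = √(15/19 - 331696) = √(-6302209/19) = I*√119741971/19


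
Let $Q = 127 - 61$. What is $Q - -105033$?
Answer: $105099$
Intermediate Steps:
$Q = 66$ ($Q = 127 - 61 = 66$)
$Q - -105033 = 66 - -105033 = 66 + 105033 = 105099$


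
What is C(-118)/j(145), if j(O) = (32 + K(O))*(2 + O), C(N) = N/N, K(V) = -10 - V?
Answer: -1/18081 ≈ -5.5307e-5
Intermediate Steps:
C(N) = 1
j(O) = (2 + O)*(22 - O) (j(O) = (32 + (-10 - O))*(2 + O) = (22 - O)*(2 + O) = (2 + O)*(22 - O))
C(-118)/j(145) = 1/(44 - 1*145² + 20*145) = 1/(44 - 1*21025 + 2900) = 1/(44 - 21025 + 2900) = 1/(-18081) = 1*(-1/18081) = -1/18081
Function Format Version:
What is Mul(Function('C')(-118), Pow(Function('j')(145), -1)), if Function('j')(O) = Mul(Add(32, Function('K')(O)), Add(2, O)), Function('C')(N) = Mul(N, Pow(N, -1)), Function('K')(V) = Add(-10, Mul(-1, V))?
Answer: Rational(-1, 18081) ≈ -5.5307e-5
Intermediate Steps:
Function('C')(N) = 1
Function('j')(O) = Mul(Add(2, O), Add(22, Mul(-1, O))) (Function('j')(O) = Mul(Add(32, Add(-10, Mul(-1, O))), Add(2, O)) = Mul(Add(22, Mul(-1, O)), Add(2, O)) = Mul(Add(2, O), Add(22, Mul(-1, O))))
Mul(Function('C')(-118), Pow(Function('j')(145), -1)) = Mul(1, Pow(Add(44, Mul(-1, Pow(145, 2)), Mul(20, 145)), -1)) = Mul(1, Pow(Add(44, Mul(-1, 21025), 2900), -1)) = Mul(1, Pow(Add(44, -21025, 2900), -1)) = Mul(1, Pow(-18081, -1)) = Mul(1, Rational(-1, 18081)) = Rational(-1, 18081)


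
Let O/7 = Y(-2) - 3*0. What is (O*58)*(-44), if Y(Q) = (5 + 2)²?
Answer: -875336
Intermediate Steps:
Y(Q) = 49 (Y(Q) = 7² = 49)
O = 343 (O = 7*(49 - 3*0) = 7*(49 + 0) = 7*49 = 343)
(O*58)*(-44) = (343*58)*(-44) = 19894*(-44) = -875336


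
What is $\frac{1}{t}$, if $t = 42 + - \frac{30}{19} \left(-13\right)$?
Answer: $\frac{19}{1188} \approx 0.015993$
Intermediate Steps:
$t = \frac{1188}{19}$ ($t = 42 + \left(-30\right) \frac{1}{19} \left(-13\right) = 42 - - \frac{390}{19} = 42 + \frac{390}{19} = \frac{1188}{19} \approx 62.526$)
$\frac{1}{t} = \frac{1}{\frac{1188}{19}} = \frac{19}{1188}$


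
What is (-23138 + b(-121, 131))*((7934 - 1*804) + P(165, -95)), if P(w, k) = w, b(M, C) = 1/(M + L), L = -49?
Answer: -5738919599/34 ≈ -1.6879e+8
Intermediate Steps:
b(M, C) = 1/(-49 + M) (b(M, C) = 1/(M - 49) = 1/(-49 + M))
(-23138 + b(-121, 131))*((7934 - 1*804) + P(165, -95)) = (-23138 + 1/(-49 - 121))*((7934 - 1*804) + 165) = (-23138 + 1/(-170))*((7934 - 804) + 165) = (-23138 - 1/170)*(7130 + 165) = -3933461/170*7295 = -5738919599/34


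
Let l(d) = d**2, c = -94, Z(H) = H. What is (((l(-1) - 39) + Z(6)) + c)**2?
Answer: 15876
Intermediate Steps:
(((l(-1) - 39) + Z(6)) + c)**2 = ((((-1)**2 - 39) + 6) - 94)**2 = (((1 - 39) + 6) - 94)**2 = ((-38 + 6) - 94)**2 = (-32 - 94)**2 = (-126)**2 = 15876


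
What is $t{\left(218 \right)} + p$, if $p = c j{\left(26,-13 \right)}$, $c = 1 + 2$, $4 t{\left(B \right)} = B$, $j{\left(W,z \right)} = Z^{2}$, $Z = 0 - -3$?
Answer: $\frac{163}{2} \approx 81.5$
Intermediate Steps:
$Z = 3$ ($Z = 0 + 3 = 3$)
$j{\left(W,z \right)} = 9$ ($j{\left(W,z \right)} = 3^{2} = 9$)
$t{\left(B \right)} = \frac{B}{4}$
$c = 3$
$p = 27$ ($p = 3 \cdot 9 = 27$)
$t{\left(218 \right)} + p = \frac{1}{4} \cdot 218 + 27 = \frac{109}{2} + 27 = \frac{163}{2}$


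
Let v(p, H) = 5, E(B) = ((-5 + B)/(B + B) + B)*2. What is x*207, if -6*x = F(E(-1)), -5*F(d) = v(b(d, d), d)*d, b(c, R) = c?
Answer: 138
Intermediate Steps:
E(B) = 2*B + (-5 + B)/B (E(B) = ((-5 + B)/((2*B)) + B)*2 = ((-5 + B)*(1/(2*B)) + B)*2 = ((-5 + B)/(2*B) + B)*2 = (B + (-5 + B)/(2*B))*2 = 2*B + (-5 + B)/B)
F(d) = -d
x = ⅔ (x = -(-1)*(1 - 5/(-1) + 2*(-1))/6 = -(-1)*(1 - 5*(-1) - 2)/6 = -(-1)*(1 + 5 - 2)/6 = -(-1)*4/6 = -⅙*(-4) = ⅔ ≈ 0.66667)
x*207 = (⅔)*207 = 138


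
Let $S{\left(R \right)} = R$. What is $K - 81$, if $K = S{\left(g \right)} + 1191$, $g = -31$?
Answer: $1079$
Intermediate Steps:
$K = 1160$ ($K = -31 + 1191 = 1160$)
$K - 81 = 1160 - 81 = 1079$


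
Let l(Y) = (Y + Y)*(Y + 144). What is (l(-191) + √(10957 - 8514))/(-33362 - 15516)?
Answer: -8977/24439 - √2443/48878 ≈ -0.36833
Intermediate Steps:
l(Y) = 2*Y*(144 + Y) (l(Y) = (2*Y)*(144 + Y) = 2*Y*(144 + Y))
(l(-191) + √(10957 - 8514))/(-33362 - 15516) = (2*(-191)*(144 - 191) + √(10957 - 8514))/(-33362 - 15516) = (2*(-191)*(-47) + √2443)/(-48878) = (17954 + √2443)*(-1/48878) = -8977/24439 - √2443/48878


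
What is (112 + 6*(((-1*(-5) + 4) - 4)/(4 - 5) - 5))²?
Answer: 2704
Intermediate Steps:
(112 + 6*(((-1*(-5) + 4) - 4)/(4 - 5) - 5))² = (112 + 6*(((5 + 4) - 4)/(-1) - 5))² = (112 + 6*((9 - 4)*(-1) - 5))² = (112 + 6*(5*(-1) - 5))² = (112 + 6*(-5 - 5))² = (112 + 6*(-10))² = (112 - 60)² = 52² = 2704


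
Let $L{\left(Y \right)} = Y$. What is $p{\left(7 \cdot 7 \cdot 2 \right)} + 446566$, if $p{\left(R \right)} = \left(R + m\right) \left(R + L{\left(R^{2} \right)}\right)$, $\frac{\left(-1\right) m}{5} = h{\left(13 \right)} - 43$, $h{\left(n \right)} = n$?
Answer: $2852662$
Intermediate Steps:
$m = 150$ ($m = - 5 \left(13 - 43\right) = \left(-5\right) \left(-30\right) = 150$)
$p{\left(R \right)} = \left(150 + R\right) \left(R + R^{2}\right)$ ($p{\left(R \right)} = \left(R + 150\right) \left(R + R^{2}\right) = \left(150 + R\right) \left(R + R^{2}\right)$)
$p{\left(7 \cdot 7 \cdot 2 \right)} + 446566 = 7 \cdot 7 \cdot 2 \left(150 + \left(7 \cdot 7 \cdot 2\right)^{2} + 151 \cdot 7 \cdot 7 \cdot 2\right) + 446566 = 49 \cdot 2 \left(150 + \left(49 \cdot 2\right)^{2} + 151 \cdot 49 \cdot 2\right) + 446566 = 98 \left(150 + 98^{2} + 151 \cdot 98\right) + 446566 = 98 \left(150 + 9604 + 14798\right) + 446566 = 98 \cdot 24552 + 446566 = 2406096 + 446566 = 2852662$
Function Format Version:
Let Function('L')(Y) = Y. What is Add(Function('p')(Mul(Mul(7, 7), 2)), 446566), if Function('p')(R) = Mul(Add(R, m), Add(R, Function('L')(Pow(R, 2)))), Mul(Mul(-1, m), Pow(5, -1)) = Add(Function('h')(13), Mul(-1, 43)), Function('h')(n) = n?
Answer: 2852662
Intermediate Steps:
m = 150 (m = Mul(-5, Add(13, Mul(-1, 43))) = Mul(-5, Add(13, -43)) = Mul(-5, -30) = 150)
Function('p')(R) = Mul(Add(150, R), Add(R, Pow(R, 2))) (Function('p')(R) = Mul(Add(R, 150), Add(R, Pow(R, 2))) = Mul(Add(150, R), Add(R, Pow(R, 2))))
Add(Function('p')(Mul(Mul(7, 7), 2)), 446566) = Add(Mul(Mul(Mul(7, 7), 2), Add(150, Pow(Mul(Mul(7, 7), 2), 2), Mul(151, Mul(Mul(7, 7), 2)))), 446566) = Add(Mul(Mul(49, 2), Add(150, Pow(Mul(49, 2), 2), Mul(151, Mul(49, 2)))), 446566) = Add(Mul(98, Add(150, Pow(98, 2), Mul(151, 98))), 446566) = Add(Mul(98, Add(150, 9604, 14798)), 446566) = Add(Mul(98, 24552), 446566) = Add(2406096, 446566) = 2852662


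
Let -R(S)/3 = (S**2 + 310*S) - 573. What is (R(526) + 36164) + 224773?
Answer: -1056552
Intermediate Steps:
R(S) = 1719 - 930*S - 3*S**2 (R(S) = -3*((S**2 + 310*S) - 573) = -3*(-573 + S**2 + 310*S) = 1719 - 930*S - 3*S**2)
(R(526) + 36164) + 224773 = ((1719 - 930*526 - 3*526**2) + 36164) + 224773 = ((1719 - 489180 - 3*276676) + 36164) + 224773 = ((1719 - 489180 - 830028) + 36164) + 224773 = (-1317489 + 36164) + 224773 = -1281325 + 224773 = -1056552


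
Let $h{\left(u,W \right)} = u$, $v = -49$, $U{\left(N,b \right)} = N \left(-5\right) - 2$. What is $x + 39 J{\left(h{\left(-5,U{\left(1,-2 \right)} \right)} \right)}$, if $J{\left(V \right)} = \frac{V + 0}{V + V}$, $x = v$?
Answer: $- \frac{59}{2} \approx -29.5$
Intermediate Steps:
$U{\left(N,b \right)} = -2 - 5 N$ ($U{\left(N,b \right)} = - 5 N - 2 = -2 - 5 N$)
$x = -49$
$J{\left(V \right)} = \frac{1}{2}$ ($J{\left(V \right)} = \frac{V}{2 V} = V \frac{1}{2 V} = \frac{1}{2}$)
$x + 39 J{\left(h{\left(-5,U{\left(1,-2 \right)} \right)} \right)} = -49 + 39 \cdot \frac{1}{2} = -49 + \frac{39}{2} = - \frac{59}{2}$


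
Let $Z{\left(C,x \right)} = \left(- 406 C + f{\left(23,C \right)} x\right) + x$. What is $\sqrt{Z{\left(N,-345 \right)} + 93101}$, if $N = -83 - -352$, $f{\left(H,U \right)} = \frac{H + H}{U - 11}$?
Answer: $\frac{i \sqrt{30544577}}{43} \approx 128.53 i$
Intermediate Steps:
$f{\left(H,U \right)} = \frac{2 H}{-11 + U}$
$N = 269$ ($N = -83 + 352 = 269$)
$Z{\left(C,x \right)} = x - 406 C + \frac{46 x}{-11 + C}$ ($Z{\left(C,x \right)} = \left(- 406 C + 2 \cdot 23 \frac{1}{-11 + C} x\right) + x = \left(- 406 C + \frac{46}{-11 + C} x\right) + x = \left(- 406 C + \frac{46 x}{-11 + C}\right) + x = x - 406 C + \frac{46 x}{-11 + C}$)
$\sqrt{Z{\left(N,-345 \right)} + 93101} = \sqrt{\frac{46 \left(-345\right) + \left(-11 + 269\right) \left(-345 - 109214\right)}{-11 + 269} + 93101} = \sqrt{\frac{-15870 + 258 \left(-345 - 109214\right)}{258} + 93101} = \sqrt{\frac{-15870 + 258 \left(-109559\right)}{258} + 93101} = \sqrt{\frac{-15870 - 28266222}{258} + 93101} = \sqrt{\frac{1}{258} \left(-28282092\right) + 93101} = \sqrt{- \frac{4713682}{43} + 93101} = \sqrt{- \frac{710339}{43}} = \frac{i \sqrt{30544577}}{43}$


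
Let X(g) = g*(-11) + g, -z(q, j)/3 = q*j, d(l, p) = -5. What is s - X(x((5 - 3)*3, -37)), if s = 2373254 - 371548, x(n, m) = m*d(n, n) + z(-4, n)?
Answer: 2004276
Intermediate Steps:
z(q, j) = -3*j*q (z(q, j) = -3*q*j = -3*j*q)
x(n, m) = -5*m + 12*n (x(n, m) = m*(-5) - 3*n*(-4) = -5*m + 12*n)
s = 2001706
X(g) = -10*g (X(g) = -11*g + g = -10*g)
s - X(x((5 - 3)*3, -37)) = 2001706 - (-10)*(-5*(-37) + 12*((5 - 3)*3)) = 2001706 - (-10)*(185 + 12*(2*3)) = 2001706 - (-10)*(185 + 12*6) = 2001706 - (-10)*(185 + 72) = 2001706 - (-10)*257 = 2001706 - 1*(-2570) = 2001706 + 2570 = 2004276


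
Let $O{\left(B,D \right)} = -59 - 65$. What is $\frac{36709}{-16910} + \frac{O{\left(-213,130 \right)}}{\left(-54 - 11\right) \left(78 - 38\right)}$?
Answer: $- \frac{1166832}{549575} \approx -2.1232$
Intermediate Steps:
$O{\left(B,D \right)} = -124$
$\frac{36709}{-16910} + \frac{O{\left(-213,130 \right)}}{\left(-54 - 11\right) \left(78 - 38\right)} = \frac{36709}{-16910} - \frac{124}{\left(-54 - 11\right) \left(78 - 38\right)} = 36709 \left(- \frac{1}{16910}\right) - \frac{124}{\left(-65\right) 40} = - \frac{36709}{16910} - \frac{124}{-2600} = - \frac{36709}{16910} - - \frac{31}{650} = - \frac{36709}{16910} + \frac{31}{650} = - \frac{1166832}{549575}$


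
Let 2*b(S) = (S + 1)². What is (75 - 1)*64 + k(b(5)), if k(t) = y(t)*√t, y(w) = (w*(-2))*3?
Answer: 4736 - 324*√2 ≈ 4277.8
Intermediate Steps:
y(w) = -6*w (y(w) = -2*w*3 = -6*w)
b(S) = (1 + S)²/2 (b(S) = (S + 1)²/2 = (1 + S)²/2)
k(t) = -6*t^(3/2) (k(t) = (-6*t)*√t = -6*t^(3/2))
(75 - 1)*64 + k(b(5)) = (75 - 1)*64 - 6*54*√2 = 74*64 - 6*54*√2 = 4736 - 6*54*√2 = 4736 - 324*√2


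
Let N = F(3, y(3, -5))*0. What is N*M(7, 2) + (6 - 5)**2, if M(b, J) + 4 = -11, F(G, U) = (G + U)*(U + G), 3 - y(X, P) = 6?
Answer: 1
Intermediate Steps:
y(X, P) = -3 (y(X, P) = 3 - 1*6 = 3 - 6 = -3)
F(G, U) = (G + U)**2 (F(G, U) = (G + U)*(G + U) = (G + U)**2)
M(b, J) = -15 (M(b, J) = -4 - 11 = -15)
N = 0 (N = (3 - 3)**2*0 = 0**2*0 = 0*0 = 0)
N*M(7, 2) + (6 - 5)**2 = 0*(-15) + (6 - 5)**2 = 0 + 1**2 = 0 + 1 = 1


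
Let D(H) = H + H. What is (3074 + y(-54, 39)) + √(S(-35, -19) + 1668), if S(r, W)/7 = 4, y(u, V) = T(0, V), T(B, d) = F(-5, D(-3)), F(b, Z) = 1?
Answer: 3075 + 4*√106 ≈ 3116.2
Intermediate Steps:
D(H) = 2*H
T(B, d) = 1
y(u, V) = 1
S(r, W) = 28 (S(r, W) = 7*4 = 28)
(3074 + y(-54, 39)) + √(S(-35, -19) + 1668) = (3074 + 1) + √(28 + 1668) = 3075 + √1696 = 3075 + 4*√106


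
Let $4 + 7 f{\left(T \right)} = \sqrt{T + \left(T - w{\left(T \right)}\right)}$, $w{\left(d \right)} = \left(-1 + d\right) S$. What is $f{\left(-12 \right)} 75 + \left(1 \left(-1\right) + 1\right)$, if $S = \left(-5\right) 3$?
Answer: $- \frac{300}{7} + \frac{75 i \sqrt{219}}{7} \approx -42.857 + 158.56 i$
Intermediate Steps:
$S = -15$
$w{\left(d \right)} = 15 - 15 d$ ($w{\left(d \right)} = \left(-1 + d\right) \left(-15\right) = 15 - 15 d$)
$f{\left(T \right)} = - \frac{4}{7} + \frac{\sqrt{-15 + 17 T}}{7}$ ($f{\left(T \right)} = - \frac{4}{7} + \frac{\sqrt{T + \left(T - \left(15 - 15 T\right)\right)}}{7} = - \frac{4}{7} + \frac{\sqrt{T + \left(T + \left(-15 + 15 T\right)\right)}}{7} = - \frac{4}{7} + \frac{\sqrt{T + \left(-15 + 16 T\right)}}{7} = - \frac{4}{7} + \frac{\sqrt{-15 + 17 T}}{7}$)
$f{\left(-12 \right)} 75 + \left(1 \left(-1\right) + 1\right) = \left(- \frac{4}{7} + \frac{\sqrt{-15 + 17 \left(-12\right)}}{7}\right) 75 + \left(1 \left(-1\right) + 1\right) = \left(- \frac{4}{7} + \frac{\sqrt{-15 - 204}}{7}\right) 75 + \left(-1 + 1\right) = \left(- \frac{4}{7} + \frac{\sqrt{-219}}{7}\right) 75 + 0 = \left(- \frac{4}{7} + \frac{i \sqrt{219}}{7}\right) 75 + 0 = \left(- \frac{300}{7} + \frac{75 i \sqrt{219}}{7}\right) + 0 = - \frac{300}{7} + \frac{75 i \sqrt{219}}{7}$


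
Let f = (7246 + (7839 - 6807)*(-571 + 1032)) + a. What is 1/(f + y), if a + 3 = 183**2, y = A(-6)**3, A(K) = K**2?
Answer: 1/563140 ≈ 1.7758e-6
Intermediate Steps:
y = 46656 (y = ((-6)**2)**3 = 36**3 = 46656)
a = 33486 (a = -3 + 183**2 = -3 + 33489 = 33486)
f = 516484 (f = (7246 + (7839 - 6807)*(-571 + 1032)) + 33486 = (7246 + 1032*461) + 33486 = (7246 + 475752) + 33486 = 482998 + 33486 = 516484)
1/(f + y) = 1/(516484 + 46656) = 1/563140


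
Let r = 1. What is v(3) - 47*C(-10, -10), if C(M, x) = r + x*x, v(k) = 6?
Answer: -4741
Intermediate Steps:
C(M, x) = 1 + x² (C(M, x) = 1 + x*x = 1 + x²)
v(3) - 47*C(-10, -10) = 6 - 47*(1 + (-10)²) = 6 - 47*(1 + 100) = 6 - 47*101 = 6 - 4747 = -4741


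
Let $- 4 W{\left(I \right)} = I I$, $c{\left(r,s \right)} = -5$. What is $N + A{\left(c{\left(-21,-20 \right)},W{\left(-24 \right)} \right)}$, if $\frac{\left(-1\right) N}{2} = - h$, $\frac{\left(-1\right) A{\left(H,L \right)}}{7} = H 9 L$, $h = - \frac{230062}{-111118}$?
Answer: $- \frac{359989454}{7937} \approx -45356.0$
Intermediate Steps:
$W{\left(I \right)} = - \frac{I^{2}}{4}$ ($W{\left(I \right)} = - \frac{I I}{4} = - \frac{I^{2}}{4}$)
$h = \frac{16433}{7937}$ ($h = \left(-230062\right) \left(- \frac{1}{111118}\right) = \frac{16433}{7937} \approx 2.0704$)
$A{\left(H,L \right)} = - 63 H L$ ($A{\left(H,L \right)} = - 7 H 9 L = - 7 \cdot 9 H L = - 63 H L$)
$N = \frac{32866}{7937}$ ($N = - 2 \left(\left(-1\right) \frac{16433}{7937}\right) = \left(-2\right) \left(- \frac{16433}{7937}\right) = \frac{32866}{7937} \approx 4.1409$)
$N + A{\left(c{\left(-21,-20 \right)},W{\left(-24 \right)} \right)} = \frac{32866}{7937} - - 315 \left(- \frac{\left(-24\right)^{2}}{4}\right) = \frac{32866}{7937} - - 315 \left(\left(- \frac{1}{4}\right) 576\right) = \frac{32866}{7937} - \left(-315\right) \left(-144\right) = \frac{32866}{7937} - 45360 = - \frac{359989454}{7937}$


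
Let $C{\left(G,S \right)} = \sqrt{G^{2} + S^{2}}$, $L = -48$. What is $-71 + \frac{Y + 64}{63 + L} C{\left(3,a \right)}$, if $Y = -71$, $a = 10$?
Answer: $-71 - \frac{7 \sqrt{109}}{15} \approx -75.872$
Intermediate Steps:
$-71 + \frac{Y + 64}{63 + L} C{\left(3,a \right)} = -71 + \frac{-71 + 64}{63 - 48} \sqrt{3^{2} + 10^{2}} = -71 + - \frac{7}{15} \sqrt{9 + 100} = -71 + \left(-7\right) \frac{1}{15} \sqrt{109} = -71 - \frac{7 \sqrt{109}}{15}$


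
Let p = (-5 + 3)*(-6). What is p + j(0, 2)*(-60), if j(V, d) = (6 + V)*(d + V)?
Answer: -708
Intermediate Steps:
j(V, d) = (6 + V)*(V + d)
p = 12 (p = -2*(-6) = 12)
p + j(0, 2)*(-60) = 12 + (0² + 6*0 + 6*2 + 0*2)*(-60) = 12 + (0 + 0 + 12 + 0)*(-60) = 12 + 12*(-60) = 12 - 720 = -708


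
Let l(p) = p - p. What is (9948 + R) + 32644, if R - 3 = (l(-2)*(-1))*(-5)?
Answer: 42595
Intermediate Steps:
l(p) = 0
R = 3 (R = 3 + (0*(-1))*(-5) = 3 + 0*(-5) = 3 + 0 = 3)
(9948 + R) + 32644 = (9948 + 3) + 32644 = 9951 + 32644 = 42595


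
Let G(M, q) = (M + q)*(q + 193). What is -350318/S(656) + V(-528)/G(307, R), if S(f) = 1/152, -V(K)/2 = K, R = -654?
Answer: -8517976563856/159967 ≈ -5.3248e+7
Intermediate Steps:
V(K) = -2*K
G(M, q) = (193 + q)*(M + q) (G(M, q) = (M + q)*(193 + q) = (193 + q)*(M + q))
S(f) = 1/152
-350318/S(656) + V(-528)/G(307, R) = -350318/1/152 + (-2*(-528))/((-654)² + 193*307 + 193*(-654) + 307*(-654)) = -350318*152 + 1056/(427716 + 59251 - 126222 - 200778) = -53248336 + 1056/159967 = -8517976563856/159967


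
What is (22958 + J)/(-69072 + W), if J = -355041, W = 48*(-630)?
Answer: 332083/99312 ≈ 3.3438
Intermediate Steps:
W = -30240
(22958 + J)/(-69072 + W) = (22958 - 355041)/(-69072 - 30240) = -332083/(-99312) = -332083*(-1/99312) = 332083/99312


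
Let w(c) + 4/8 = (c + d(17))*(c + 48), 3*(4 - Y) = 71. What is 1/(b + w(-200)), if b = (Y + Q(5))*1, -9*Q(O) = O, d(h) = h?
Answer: 18/500315 ≈ 3.5977e-5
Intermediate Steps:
Y = -59/3 (Y = 4 - 1/3*71 = 4 - 71/3 = -59/3 ≈ -19.667)
Q(O) = -O/9
w(c) = -1/2 + (17 + c)*(48 + c) (w(c) = -1/2 + (c + 17)*(c + 48) = -1/2 + (17 + c)*(48 + c))
b = -182/9 (b = (-59/3 - 1/9*5)*1 = (-59/3 - 5/9)*1 = -182/9*1 = -182/9 ≈ -20.222)
1/(b + w(-200)) = 1/(-182/9 + (1631/2 + (-200)**2 + 65*(-200))) = 1/(-182/9 + (1631/2 + 40000 - 13000)) = 1/(-182/9 + 55631/2) = 1/(500315/18) = 18/500315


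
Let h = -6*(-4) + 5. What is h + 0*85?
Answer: 29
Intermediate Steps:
h = 29 (h = 24 + 5 = 29)
h + 0*85 = 29 + 0*85 = 29 + 0 = 29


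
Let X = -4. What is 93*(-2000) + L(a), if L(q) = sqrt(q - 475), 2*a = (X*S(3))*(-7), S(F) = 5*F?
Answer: -186000 + I*sqrt(265) ≈ -1.86e+5 + 16.279*I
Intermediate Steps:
a = 210 (a = (-20*3*(-7))/2 = (-4*15*(-7))/2 = (-60*(-7))/2 = (1/2)*420 = 210)
L(q) = sqrt(-475 + q)
93*(-2000) + L(a) = 93*(-2000) + sqrt(-475 + 210) = -186000 + sqrt(-265) = -186000 + I*sqrt(265)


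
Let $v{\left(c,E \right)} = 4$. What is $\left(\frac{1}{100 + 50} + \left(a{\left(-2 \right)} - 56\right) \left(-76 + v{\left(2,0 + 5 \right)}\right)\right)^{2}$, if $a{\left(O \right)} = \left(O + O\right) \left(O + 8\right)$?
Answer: $\frac{746497728001}{22500} \approx 3.3178 \cdot 10^{7}$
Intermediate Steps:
$a{\left(O \right)} = 2 O \left(8 + O\right)$
$\left(\frac{1}{100 + 50} + \left(a{\left(-2 \right)} - 56\right) \left(-76 + v{\left(2,0 + 5 \right)}\right)\right)^{2} = \left(\frac{1}{100 + 50} + \left(2 \left(-2\right) \left(8 - 2\right) - 56\right) \left(-76 + 4\right)\right)^{2} = \left(\frac{1}{150} + \left(2 \left(-2\right) 6 - 56\right) \left(-72\right)\right)^{2} = \left(\frac{1}{150} + \left(-24 - 56\right) \left(-72\right)\right)^{2} = \left(\frac{1}{150} - -5760\right)^{2} = \left(\frac{1}{150} + 5760\right)^{2} = \left(\frac{864001}{150}\right)^{2} = \frac{746497728001}{22500}$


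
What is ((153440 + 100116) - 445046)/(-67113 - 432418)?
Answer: 191490/499531 ≈ 0.38334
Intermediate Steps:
((153440 + 100116) - 445046)/(-67113 - 432418) = (253556 - 445046)/(-499531) = -191490*(-1/499531) = 191490/499531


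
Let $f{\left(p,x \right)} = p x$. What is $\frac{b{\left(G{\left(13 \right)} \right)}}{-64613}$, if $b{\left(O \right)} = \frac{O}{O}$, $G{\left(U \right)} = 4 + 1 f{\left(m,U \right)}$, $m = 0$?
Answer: $- \frac{1}{64613} \approx -1.5477 \cdot 10^{-5}$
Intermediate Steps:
$G{\left(U \right)} = 4$ ($G{\left(U \right)} = 4 + 1 \cdot 0 U = 4 + 1 \cdot 0 = 4 + 0 = 4$)
$b{\left(O \right)} = 1$
$\frac{b{\left(G{\left(13 \right)} \right)}}{-64613} = 1 \frac{1}{-64613} = 1 \left(- \frac{1}{64613}\right) = - \frac{1}{64613}$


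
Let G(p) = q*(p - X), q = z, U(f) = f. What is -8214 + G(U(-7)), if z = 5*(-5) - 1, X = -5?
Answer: -8162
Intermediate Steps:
z = -26 (z = -25 - 1 = -26)
q = -26
G(p) = -130 - 26*p (G(p) = -26*(p - 1*(-5)) = -26*(p + 5) = -26*(5 + p) = -130 - 26*p)
-8214 + G(U(-7)) = -8214 + (-130 - 26*(-7)) = -8214 + (-130 + 182) = -8214 + 52 = -8162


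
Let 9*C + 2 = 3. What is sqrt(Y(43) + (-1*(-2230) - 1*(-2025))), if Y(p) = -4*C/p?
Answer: sqrt(70807283)/129 ≈ 65.230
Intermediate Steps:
C = 1/9 (C = -2/9 + (1/9)*3 = -2/9 + 1/3 = 1/9 ≈ 0.11111)
Y(p) = -4/(9*p)
sqrt(Y(43) + (-1*(-2230) - 1*(-2025))) = sqrt(-4/9/43 + (-1*(-2230) - 1*(-2025))) = sqrt(-4/9*1/43 + (2230 + 2025)) = sqrt(-4/387 + 4255) = sqrt(1646681/387) = sqrt(70807283)/129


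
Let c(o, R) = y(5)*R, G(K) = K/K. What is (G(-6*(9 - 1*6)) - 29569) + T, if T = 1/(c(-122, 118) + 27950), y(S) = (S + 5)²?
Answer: -1175327999/39750 ≈ -29568.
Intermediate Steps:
y(S) = (5 + S)²
G(K) = 1
c(o, R) = 100*R (c(o, R) = (5 + 5)²*R = 10²*R = 100*R)
T = 1/39750 (T = 1/(100*118 + 27950) = 1/(11800 + 27950) = 1/39750 ≈ 2.5157e-5)
(G(-6*(9 - 1*6)) - 29569) + T = (1 - 29569) + 1/39750 = -29568 + 1/39750 = -1175327999/39750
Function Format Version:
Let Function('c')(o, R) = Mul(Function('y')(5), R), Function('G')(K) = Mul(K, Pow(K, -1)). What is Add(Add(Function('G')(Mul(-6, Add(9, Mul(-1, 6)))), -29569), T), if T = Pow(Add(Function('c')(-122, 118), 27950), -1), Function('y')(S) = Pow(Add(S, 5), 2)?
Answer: Rational(-1175327999, 39750) ≈ -29568.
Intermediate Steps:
Function('y')(S) = Pow(Add(5, S), 2)
Function('G')(K) = 1
Function('c')(o, R) = Mul(100, R) (Function('c')(o, R) = Mul(Pow(Add(5, 5), 2), R) = Mul(Pow(10, 2), R) = Mul(100, R))
T = Rational(1, 39750) (T = Pow(Add(Mul(100, 118), 27950), -1) = Pow(Add(11800, 27950), -1) = Pow(39750, -1) = Rational(1, 39750) ≈ 2.5157e-5)
Add(Add(Function('G')(Mul(-6, Add(9, Mul(-1, 6)))), -29569), T) = Add(Add(1, -29569), Rational(1, 39750)) = Add(-29568, Rational(1, 39750)) = Rational(-1175327999, 39750)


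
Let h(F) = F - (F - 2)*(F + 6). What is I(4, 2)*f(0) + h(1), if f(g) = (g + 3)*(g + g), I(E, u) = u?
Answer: 8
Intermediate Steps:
h(F) = F - (-2 + F)*(6 + F)
f(g) = 2*g*(3 + g) (f(g) = (3 + g)*(2*g) = 2*g*(3 + g))
I(4, 2)*f(0) + h(1) = 2*(2*0*(3 + 0)) + (12 - 1*1**2 - 3*1) = 2*(2*0*3) + (12 - 1*1 - 3) = 2*0 + (12 - 1 - 3) = 0 + 8 = 8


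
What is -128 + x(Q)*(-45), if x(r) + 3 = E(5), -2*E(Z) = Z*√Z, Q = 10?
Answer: 7 + 225*√5/2 ≈ 258.56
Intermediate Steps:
E(Z) = -Z^(3/2)/2 (E(Z) = -Z*√Z/2 = -Z^(3/2)/2)
x(r) = -3 - 5*√5/2
-128 + x(Q)*(-45) = -128 + (-3 - 5*√5/2)*(-45) = -128 + (135 + 225*√5/2) = 7 + 225*√5/2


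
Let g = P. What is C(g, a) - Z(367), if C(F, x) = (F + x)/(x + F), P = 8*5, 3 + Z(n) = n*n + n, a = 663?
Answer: -135052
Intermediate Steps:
Z(n) = -3 + n + n² (Z(n) = -3 + (n*n + n) = -3 + (n² + n) = -3 + (n + n²) = -3 + n + n²)
P = 40
g = 40
C(F, x) = 1 (C(F, x) = (F + x)/(F + x) = 1)
C(g, a) - Z(367) = 1 - (-3 + 367 + 367²) = 1 - (-3 + 367 + 134689) = 1 - 1*135053 = 1 - 135053 = -135052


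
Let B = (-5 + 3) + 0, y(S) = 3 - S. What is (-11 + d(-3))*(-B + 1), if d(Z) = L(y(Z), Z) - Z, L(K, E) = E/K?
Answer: -51/2 ≈ -25.500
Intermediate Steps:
d(Z) = -Z + Z/(3 - Z) (d(Z) = Z/(3 - Z) - Z = -Z + Z/(3 - Z))
B = -2 (B = -2 + 0 = -2)
(-11 + d(-3))*(-B + 1) = (-11 - 3*(2 - 1*(-3))/(-3 - 3))*(-1*(-2) + 1) = (-11 - 3*(2 + 3)/(-6))*(2 + 1) = (-11 - 3*(-⅙)*5)*3 = (-11 + 5/2)*3 = -17/2*3 = -51/2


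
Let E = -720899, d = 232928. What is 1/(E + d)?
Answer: -1/487971 ≈ -2.0493e-6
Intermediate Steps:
1/(E + d) = 1/(-720899 + 232928) = 1/(-487971) = -1/487971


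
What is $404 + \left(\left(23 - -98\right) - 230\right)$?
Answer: $295$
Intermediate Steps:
$404 + \left(\left(23 - -98\right) - 230\right) = 404 + \left(\left(23 + 98\right) - 230\right) = 404 + \left(121 - 230\right) = 404 - 109 = 295$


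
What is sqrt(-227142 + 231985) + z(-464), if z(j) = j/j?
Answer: 1 + sqrt(4843) ≈ 70.592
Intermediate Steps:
z(j) = 1
sqrt(-227142 + 231985) + z(-464) = sqrt(-227142 + 231985) + 1 = sqrt(4843) + 1 = 1 + sqrt(4843)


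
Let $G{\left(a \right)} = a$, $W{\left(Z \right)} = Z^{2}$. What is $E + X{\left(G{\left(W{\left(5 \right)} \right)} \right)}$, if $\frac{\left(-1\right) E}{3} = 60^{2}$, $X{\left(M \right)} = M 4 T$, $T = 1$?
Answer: $-10700$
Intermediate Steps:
$X{\left(M \right)} = 4 M$ ($X{\left(M \right)} = M 4 \cdot 1 = 4 M 1 = 4 M$)
$E = -10800$ ($E = - 3 \cdot 60^{2} = \left(-3\right) 3600 = -10800$)
$E + X{\left(G{\left(W{\left(5 \right)} \right)} \right)} = -10800 + 4 \cdot 5^{2} = -10800 + 4 \cdot 25 = -10800 + 100 = -10700$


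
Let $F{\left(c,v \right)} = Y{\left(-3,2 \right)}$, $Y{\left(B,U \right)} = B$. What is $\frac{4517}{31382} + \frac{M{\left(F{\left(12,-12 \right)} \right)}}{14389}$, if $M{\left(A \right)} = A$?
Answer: $\frac{64900967}{451555598} \approx 0.14373$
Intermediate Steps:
$F{\left(c,v \right)} = -3$
$\frac{4517}{31382} + \frac{M{\left(F{\left(12,-12 \right)} \right)}}{14389} = \frac{4517}{31382} - \frac{3}{14389} = \frac{64900967}{451555598}$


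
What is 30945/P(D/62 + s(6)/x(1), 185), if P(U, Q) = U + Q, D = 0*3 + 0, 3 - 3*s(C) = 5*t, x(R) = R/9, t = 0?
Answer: 30945/194 ≈ 159.51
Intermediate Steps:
x(R) = R/9 (x(R) = R*(1/9) = R/9)
s(C) = 1 (s(C) = 1 - 5*0/3 = 1 - 1/3*0 = 1 + 0 = 1)
D = 0 (D = 0 + 0 = 0)
P(U, Q) = Q + U
30945/P(D/62 + s(6)/x(1), 185) = 30945/(185 + (0/62 + 1/((1/9)*1))) = 30945/(185 + (0*(1/62) + 1/(1/9))) = 30945/(185 + (0 + 1*9)) = 30945/(185 + (0 + 9)) = 30945/(185 + 9) = 30945/194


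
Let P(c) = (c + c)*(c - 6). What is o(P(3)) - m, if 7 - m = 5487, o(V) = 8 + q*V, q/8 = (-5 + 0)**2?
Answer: 1888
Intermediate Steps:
q = 200 (q = 8*(-5 + 0)**2 = 8*(-5)**2 = 8*25 = 200)
P(c) = 2*c*(-6 + c) (P(c) = (2*c)*(-6 + c) = 2*c*(-6 + c))
o(V) = 8 + 200*V
m = -5480 (m = 7 - 1*5487 = 7 - 5487 = -5480)
o(P(3)) - m = (8 + 200*(2*3*(-6 + 3))) - 1*(-5480) = (8 + 200*(2*3*(-3))) + 5480 = (8 + 200*(-18)) + 5480 = (8 - 3600) + 5480 = -3592 + 5480 = 1888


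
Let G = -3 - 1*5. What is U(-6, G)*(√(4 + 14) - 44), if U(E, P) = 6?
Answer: -264 + 18*√2 ≈ -238.54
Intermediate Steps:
G = -8 (G = -3 - 5 = -8)
U(-6, G)*(√(4 + 14) - 44) = 6*(√(4 + 14) - 44) = 6*(√18 - 44) = 6*(3*√2 - 44) = 6*(-44 + 3*√2) = -264 + 18*√2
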